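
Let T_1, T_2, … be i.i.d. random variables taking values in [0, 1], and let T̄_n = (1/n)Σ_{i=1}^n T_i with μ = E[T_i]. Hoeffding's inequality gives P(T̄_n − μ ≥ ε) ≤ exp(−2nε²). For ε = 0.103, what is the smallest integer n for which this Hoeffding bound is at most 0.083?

118

Require exp(−2nε²) ≤ 0.083, i.e. 2nε² ≥ ln(1/0.083) = 2.488915.
So n ≥ 2.488915 / (2·0.103²) = 117.302.
The smallest integer n is 118.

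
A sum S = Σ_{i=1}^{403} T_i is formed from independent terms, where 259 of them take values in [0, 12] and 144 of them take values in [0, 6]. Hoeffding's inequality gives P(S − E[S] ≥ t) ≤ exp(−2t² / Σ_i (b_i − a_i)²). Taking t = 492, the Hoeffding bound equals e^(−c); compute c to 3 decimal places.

Σ(b_i − a_i)² = 259·12² + 144·6² = 42480.
c = 2t² / 42480 = 2·492² / 42480 = 11.3966.

11.397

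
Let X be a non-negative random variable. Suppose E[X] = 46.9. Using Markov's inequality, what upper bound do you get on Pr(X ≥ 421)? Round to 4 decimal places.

Markov's inequality: for a non-negative random variable, Pr(X ≥ a) ≤ E[X]/a.
Here E[X] = 46.9 and a = 421, so the bound is 46.9/421 = 0.1114.

0.1114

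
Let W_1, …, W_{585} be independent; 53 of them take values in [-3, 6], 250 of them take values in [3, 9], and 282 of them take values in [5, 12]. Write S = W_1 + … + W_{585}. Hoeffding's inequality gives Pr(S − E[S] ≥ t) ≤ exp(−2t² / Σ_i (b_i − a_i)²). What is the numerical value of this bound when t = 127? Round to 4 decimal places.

Σ(b_i − a_i)² = 53·9² + 250·6² + 282·7² = 27111.
Exponent = 2·127² / 27111 = 1.18985.
Bound = exp(−1.18985) = 0.30427.

0.3043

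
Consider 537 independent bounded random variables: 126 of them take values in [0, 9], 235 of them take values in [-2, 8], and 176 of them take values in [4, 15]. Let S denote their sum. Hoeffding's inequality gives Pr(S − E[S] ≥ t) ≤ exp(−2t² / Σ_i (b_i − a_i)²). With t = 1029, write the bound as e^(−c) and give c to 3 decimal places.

Σ(b_i − a_i)² = 126·9² + 235·10² + 176·11² = 55002.
c = 2t² / 55002 = 2·1029² / 55002 = 38.5019.

38.502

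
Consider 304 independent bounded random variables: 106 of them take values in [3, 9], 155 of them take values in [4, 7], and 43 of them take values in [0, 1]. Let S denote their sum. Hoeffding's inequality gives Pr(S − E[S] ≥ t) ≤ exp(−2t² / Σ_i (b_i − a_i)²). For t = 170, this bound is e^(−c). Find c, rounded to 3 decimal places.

11.001

Σ(b_i − a_i)² = 106·6² + 155·3² + 43·1² = 5254.
c = 2t² / 5254 = 2·170² / 5254 = 11.0011.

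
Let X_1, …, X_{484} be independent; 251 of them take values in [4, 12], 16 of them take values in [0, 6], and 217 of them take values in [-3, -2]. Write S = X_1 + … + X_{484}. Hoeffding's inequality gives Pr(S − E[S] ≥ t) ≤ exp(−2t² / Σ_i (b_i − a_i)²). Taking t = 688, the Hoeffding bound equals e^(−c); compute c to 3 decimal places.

56.160

Σ(b_i − a_i)² = 251·8² + 16·6² + 217·1² = 16857.
c = 2t² / 16857 = 2·688² / 16857 = 56.1599.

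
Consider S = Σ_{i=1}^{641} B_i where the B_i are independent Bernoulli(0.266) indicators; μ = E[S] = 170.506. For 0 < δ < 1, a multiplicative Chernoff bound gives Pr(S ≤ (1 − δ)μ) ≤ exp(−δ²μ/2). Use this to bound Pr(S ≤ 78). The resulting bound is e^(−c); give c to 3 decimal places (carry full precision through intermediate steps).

Write 78 = (1 − δ)μ, so δ = 1 − 78/170.506 = 0.5425381…
Then the exponent is δ²μ/2 = (μ − 78)²/(2μ) = 25.094014.

25.094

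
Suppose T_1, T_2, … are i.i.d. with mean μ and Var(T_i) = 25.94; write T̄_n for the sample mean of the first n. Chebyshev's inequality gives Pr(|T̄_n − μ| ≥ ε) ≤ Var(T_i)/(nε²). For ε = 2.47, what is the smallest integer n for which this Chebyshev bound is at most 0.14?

31

Require 25.94/(n·2.47²) ≤ 0.14, i.e. n ≥ 25.94/(0.14·2.47²) = 30.370.
The smallest integer n is 31.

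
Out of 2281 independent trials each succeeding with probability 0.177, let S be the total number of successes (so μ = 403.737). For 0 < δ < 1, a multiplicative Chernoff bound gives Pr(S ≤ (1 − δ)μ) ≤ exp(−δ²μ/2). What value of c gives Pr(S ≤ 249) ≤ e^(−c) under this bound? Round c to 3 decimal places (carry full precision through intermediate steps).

29.652

Write 249 = (1 − δ)μ, so δ = 1 − 249/403.737 = 0.3832619…
Then the exponent is δ²μ/2 = (μ − 249)²/(2μ) = 29.652396.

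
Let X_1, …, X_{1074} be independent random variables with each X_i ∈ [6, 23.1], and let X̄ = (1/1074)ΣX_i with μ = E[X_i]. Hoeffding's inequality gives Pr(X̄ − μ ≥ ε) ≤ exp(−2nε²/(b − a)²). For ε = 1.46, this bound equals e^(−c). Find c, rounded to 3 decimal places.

c = 2nε²/(b − a)² = 2·1074·1.46² / 17.1² = 15.6584.

15.658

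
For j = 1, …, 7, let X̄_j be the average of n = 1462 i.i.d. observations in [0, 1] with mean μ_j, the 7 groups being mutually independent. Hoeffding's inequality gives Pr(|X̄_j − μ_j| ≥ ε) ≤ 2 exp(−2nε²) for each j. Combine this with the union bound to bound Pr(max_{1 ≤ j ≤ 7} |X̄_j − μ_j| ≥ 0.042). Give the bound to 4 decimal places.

0.0805

Per-experiment Hoeffding bound: 2·exp(−2·1462·0.042²) = 2·exp(−5.15794) = 0.011507.
Union bound over 7 events: 7·0.011507 = 0.08055.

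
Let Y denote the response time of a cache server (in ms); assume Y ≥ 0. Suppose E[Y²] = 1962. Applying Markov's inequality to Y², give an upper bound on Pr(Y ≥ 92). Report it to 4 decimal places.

0.2318

Since Y ≥ 0, the event {Y ≥ 92} is the same as {Y² ≥ 8464}.
Markov's inequality applied to Y² gives Pr(Y² ≥ 8464) ≤ E[Y²]/8464 = 1962/8464 = 0.2318.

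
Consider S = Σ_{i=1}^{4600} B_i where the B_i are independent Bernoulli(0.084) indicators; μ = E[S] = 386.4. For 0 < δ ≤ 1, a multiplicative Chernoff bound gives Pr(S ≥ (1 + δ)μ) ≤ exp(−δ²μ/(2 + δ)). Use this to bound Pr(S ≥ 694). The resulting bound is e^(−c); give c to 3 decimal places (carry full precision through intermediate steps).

87.577

Write 694 = (1 + δ)μ, so δ = 694/386.4 − 1 = 0.7960663…
Then the exponent is δ²μ/(2 + δ) = (694 − μ)² / (μ·(2 + δ)) = 87.576601.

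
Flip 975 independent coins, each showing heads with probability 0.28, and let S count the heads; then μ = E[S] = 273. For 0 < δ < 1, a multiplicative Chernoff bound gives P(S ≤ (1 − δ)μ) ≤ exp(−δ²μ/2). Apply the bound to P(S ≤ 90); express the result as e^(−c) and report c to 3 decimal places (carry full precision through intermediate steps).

61.335

Write 90 = (1 − δ)μ, so δ = 1 − 90/273 = 0.6703297…
Then the exponent is δ²μ/2 = (μ − 90)²/(2μ) = 61.335165.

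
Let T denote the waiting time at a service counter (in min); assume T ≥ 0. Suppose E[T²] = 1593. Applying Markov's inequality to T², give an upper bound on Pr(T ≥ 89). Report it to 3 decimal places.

0.201

Since T ≥ 0, the event {T ≥ 89} is the same as {T² ≥ 7921}.
Markov's inequality applied to T² gives Pr(T² ≥ 7921) ≤ E[T²]/7921 = 1593/7921 = 0.2011.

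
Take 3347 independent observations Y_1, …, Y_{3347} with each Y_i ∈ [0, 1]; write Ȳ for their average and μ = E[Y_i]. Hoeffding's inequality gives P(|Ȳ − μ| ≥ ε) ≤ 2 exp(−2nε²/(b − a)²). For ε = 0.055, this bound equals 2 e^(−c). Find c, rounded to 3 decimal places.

20.249

c = 2nε²/(b − a)² = 2·3347·0.055² / 1² = 20.2493.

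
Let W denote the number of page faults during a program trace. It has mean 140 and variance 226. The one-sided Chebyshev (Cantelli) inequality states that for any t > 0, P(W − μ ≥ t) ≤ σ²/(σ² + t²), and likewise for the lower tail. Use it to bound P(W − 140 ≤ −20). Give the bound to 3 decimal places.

Here σ² = 226 and t = 20, so σ² + t² = 626.
Cantelli's bound: 226/626 = 0.3610.

0.361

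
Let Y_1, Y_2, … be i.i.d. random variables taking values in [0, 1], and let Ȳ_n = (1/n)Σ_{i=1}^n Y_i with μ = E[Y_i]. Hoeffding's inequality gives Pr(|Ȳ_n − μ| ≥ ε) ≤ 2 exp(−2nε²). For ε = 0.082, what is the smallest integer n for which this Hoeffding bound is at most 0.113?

Require 2·exp(−2nε²) ≤ 0.113, i.e. 2nε² ≥ ln(2/0.113) = 2.873515.
So n ≥ 2.873515 / (2·0.082²) = 213.676.
The smallest integer n is 214.

214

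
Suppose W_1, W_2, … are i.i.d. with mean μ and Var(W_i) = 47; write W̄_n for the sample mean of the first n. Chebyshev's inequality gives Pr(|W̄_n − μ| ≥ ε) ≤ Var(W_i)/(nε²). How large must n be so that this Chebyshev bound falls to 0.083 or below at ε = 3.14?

Require 47/(n·3.14²) ≤ 0.083, i.e. n ≥ 47/(0.083·3.14²) = 57.433.
The smallest integer n is 58.

58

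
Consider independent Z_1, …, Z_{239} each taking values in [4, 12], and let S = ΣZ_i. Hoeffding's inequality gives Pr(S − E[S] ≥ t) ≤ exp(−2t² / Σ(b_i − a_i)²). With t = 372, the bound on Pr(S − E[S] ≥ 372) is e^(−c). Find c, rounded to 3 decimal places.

Σ(b_i − a_i)² = 239·(8)² = 15296.
c = 2t²/15296 = 2·372²/15296 = 18.0941.

18.094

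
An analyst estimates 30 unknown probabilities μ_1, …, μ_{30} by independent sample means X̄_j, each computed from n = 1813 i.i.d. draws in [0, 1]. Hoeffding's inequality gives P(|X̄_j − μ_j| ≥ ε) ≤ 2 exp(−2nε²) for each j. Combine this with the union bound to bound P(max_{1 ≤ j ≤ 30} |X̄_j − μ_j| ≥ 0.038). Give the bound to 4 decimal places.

Per-experiment Hoeffding bound: 2·exp(−2·1813·0.038²) = 2·exp(−5.23594) = 0.010644.
Union bound over 30 events: 30·0.010644 = 0.31931.

0.3193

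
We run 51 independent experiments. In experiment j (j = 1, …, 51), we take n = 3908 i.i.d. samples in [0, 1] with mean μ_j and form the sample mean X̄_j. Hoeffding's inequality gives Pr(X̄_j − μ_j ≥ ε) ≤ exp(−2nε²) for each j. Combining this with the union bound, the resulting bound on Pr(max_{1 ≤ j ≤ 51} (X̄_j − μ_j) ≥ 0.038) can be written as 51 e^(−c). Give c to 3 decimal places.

Union bound over the 51 events: Pr(max_{1 ≤ j ≤ 51} (X̄_j − μ_j) ≥ 0.038) ≤ 51·exp(−2nε²) = 51 exp(−2·3908·0.038²).
So c = 2·3908·0.038² = 11.2863.

11.286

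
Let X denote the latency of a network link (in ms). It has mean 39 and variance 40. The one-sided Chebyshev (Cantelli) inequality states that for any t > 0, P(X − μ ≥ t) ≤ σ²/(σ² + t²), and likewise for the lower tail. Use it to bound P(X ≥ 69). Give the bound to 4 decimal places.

0.0426

Here σ² = 40 and t = 30, so σ² + t² = 940.
Cantelli's bound: 40/940 = 0.0426.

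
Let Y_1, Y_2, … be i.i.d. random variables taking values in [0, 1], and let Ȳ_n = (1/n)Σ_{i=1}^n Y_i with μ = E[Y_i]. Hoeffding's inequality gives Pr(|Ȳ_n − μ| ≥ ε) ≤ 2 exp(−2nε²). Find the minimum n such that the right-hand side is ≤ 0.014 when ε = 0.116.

Require 2·exp(−2nε²) ≤ 0.014, i.e. 2nε² ≥ ln(2/0.014) = 4.961845.
So n ≥ 4.961845 / (2·0.116²) = 184.373.
The smallest integer n is 185.

185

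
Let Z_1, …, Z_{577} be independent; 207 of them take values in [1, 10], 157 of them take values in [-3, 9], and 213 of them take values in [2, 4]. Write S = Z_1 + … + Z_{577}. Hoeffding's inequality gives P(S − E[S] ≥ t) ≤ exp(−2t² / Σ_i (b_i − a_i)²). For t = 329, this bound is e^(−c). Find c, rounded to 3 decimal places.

Σ(b_i − a_i)² = 207·9² + 157·12² + 213·2² = 40227.
c = 2t² / 40227 = 2·329² / 40227 = 5.3815.

5.382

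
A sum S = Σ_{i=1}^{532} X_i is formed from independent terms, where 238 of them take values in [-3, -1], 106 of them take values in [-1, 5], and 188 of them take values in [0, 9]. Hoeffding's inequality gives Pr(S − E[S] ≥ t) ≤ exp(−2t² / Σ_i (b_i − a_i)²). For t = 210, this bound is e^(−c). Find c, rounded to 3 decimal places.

4.411

Σ(b_i − a_i)² = 238·2² + 106·6² + 188·9² = 19996.
c = 2t² / 19996 = 2·210² / 19996 = 4.4109.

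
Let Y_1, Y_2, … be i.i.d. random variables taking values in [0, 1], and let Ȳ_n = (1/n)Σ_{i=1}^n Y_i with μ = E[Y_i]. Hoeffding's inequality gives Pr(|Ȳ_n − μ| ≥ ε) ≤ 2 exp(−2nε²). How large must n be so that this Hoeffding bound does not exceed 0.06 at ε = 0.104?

163

Require 2·exp(−2nε²) ≤ 0.06, i.e. 2nε² ≥ ln(2/0.06) = 3.506558.
So n ≥ 3.506558 / (2·0.104²) = 162.100.
The smallest integer n is 163.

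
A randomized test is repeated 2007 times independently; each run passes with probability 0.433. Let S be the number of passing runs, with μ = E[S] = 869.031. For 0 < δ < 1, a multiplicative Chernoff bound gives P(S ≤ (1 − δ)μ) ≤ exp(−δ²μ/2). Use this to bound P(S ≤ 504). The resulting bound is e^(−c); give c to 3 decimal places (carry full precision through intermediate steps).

76.664

Write 504 = (1 − δ)μ, so δ = 1 − 504/869.031 = 0.4200437…
Then the exponent is δ²μ/2 = (μ − 504)²/(2μ) = 76.664487.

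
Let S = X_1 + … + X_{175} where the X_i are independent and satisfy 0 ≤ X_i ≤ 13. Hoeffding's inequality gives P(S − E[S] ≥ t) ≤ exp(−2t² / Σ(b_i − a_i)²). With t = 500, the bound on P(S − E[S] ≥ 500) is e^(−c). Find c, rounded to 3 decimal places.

16.906

Σ(b_i − a_i)² = 175·(13)² = 29575.
c = 2t²/29575 = 2·500²/29575 = 16.9062.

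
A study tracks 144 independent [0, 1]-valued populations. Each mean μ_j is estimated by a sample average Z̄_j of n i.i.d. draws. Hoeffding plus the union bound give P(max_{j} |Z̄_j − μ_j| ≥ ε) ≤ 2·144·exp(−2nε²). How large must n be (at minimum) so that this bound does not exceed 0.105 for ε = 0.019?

Need 2·144·exp(−2nε²) ≤ 0.105, i.e. exp(−2nε²) ≤ 0.105/288.
So 2nε² ≥ ln(288/0.105) = 7.916755.
Hence n ≥ 7.916755/(2·0.019²) = 10965.035.
The smallest integer n is 10966.

10966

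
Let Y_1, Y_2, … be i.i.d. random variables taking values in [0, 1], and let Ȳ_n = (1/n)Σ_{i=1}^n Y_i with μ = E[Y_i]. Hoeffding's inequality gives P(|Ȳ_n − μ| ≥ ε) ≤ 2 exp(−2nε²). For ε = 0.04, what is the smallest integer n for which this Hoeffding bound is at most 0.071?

Require 2·exp(−2nε²) ≤ 0.071, i.e. 2nε² ≥ ln(2/0.071) = 3.338223.
So n ≥ 3.338223 / (2·0.04²) = 1043.195.
The smallest integer n is 1044.

1044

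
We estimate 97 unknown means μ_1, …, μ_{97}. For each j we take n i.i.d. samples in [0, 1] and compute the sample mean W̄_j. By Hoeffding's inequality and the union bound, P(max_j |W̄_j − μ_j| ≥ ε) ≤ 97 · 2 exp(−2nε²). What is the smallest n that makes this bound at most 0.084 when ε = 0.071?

769

Need 2·97·exp(−2nε²) ≤ 0.084, i.e. exp(−2nε²) ≤ 0.084/194.
So 2nε² ≥ ln(194/0.084) = 7.744797.
Hence n ≥ 7.744797/(2·0.071²) = 768.181.
The smallest integer n is 769.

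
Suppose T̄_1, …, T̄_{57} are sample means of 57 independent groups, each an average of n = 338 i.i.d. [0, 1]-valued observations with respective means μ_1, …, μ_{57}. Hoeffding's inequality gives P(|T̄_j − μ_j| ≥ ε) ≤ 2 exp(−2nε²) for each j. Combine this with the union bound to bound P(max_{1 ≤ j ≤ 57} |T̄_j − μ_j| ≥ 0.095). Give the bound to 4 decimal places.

Per-experiment Hoeffding bound: 2·exp(−2·338·0.095²) = 2·exp(−6.10090) = 0.0044817.
Union bound over 57 events: 57·0.0044817 = 0.25546.

0.2555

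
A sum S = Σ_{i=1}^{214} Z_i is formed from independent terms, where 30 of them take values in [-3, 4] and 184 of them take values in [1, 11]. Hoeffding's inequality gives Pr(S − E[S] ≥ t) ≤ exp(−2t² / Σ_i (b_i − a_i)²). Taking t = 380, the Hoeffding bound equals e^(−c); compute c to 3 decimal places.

Σ(b_i − a_i)² = 30·7² + 184·10² = 19870.
c = 2t² / 19870 = 2·380² / 19870 = 14.5345.

14.534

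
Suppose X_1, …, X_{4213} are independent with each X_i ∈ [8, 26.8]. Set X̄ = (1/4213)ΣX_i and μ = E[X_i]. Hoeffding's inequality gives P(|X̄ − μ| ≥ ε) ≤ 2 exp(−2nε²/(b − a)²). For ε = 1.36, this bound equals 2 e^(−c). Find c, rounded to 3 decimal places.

44.094

c = 2nε²/(b − a)² = 2·4213·1.36² / 18.8² = 44.0944.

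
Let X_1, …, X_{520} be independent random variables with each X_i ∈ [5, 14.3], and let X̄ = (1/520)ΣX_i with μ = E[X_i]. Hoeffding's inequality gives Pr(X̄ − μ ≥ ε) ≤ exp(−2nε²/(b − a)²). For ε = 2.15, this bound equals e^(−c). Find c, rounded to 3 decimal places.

c = 2nε²/(b − a)² = 2·520·2.15² / 9.3² = 55.5833.

55.583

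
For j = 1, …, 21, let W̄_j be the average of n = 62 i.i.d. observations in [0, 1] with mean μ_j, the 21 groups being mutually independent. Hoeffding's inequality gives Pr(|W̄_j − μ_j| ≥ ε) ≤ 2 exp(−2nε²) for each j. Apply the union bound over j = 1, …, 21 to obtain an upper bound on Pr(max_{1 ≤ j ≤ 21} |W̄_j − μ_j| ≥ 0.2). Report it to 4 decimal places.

0.2945

Per-experiment Hoeffding bound: 2·exp(−2·62·0.2²) = 2·exp(−4.96000) = 0.014026.
Union bound over 21 events: 21·0.014026 = 0.29454.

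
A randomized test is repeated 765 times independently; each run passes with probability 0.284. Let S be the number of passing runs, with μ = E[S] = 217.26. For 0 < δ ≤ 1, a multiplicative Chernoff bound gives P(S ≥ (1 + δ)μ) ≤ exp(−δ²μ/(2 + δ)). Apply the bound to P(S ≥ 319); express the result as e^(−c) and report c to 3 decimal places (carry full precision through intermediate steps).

Write 319 = (1 + δ)μ, so δ = 319/217.26 − 1 = 0.4682868…
Then the exponent is δ²μ/(2 + δ) = (319 − μ)² / (μ·(2 + δ)) = 19.302256.

19.302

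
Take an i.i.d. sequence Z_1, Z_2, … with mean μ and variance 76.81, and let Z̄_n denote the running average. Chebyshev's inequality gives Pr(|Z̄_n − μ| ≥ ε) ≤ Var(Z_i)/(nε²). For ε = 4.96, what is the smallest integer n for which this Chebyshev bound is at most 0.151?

21

Require 76.81/(n·4.96²) ≤ 0.151, i.e. n ≥ 76.81/(0.151·4.96²) = 20.677.
The smallest integer n is 21.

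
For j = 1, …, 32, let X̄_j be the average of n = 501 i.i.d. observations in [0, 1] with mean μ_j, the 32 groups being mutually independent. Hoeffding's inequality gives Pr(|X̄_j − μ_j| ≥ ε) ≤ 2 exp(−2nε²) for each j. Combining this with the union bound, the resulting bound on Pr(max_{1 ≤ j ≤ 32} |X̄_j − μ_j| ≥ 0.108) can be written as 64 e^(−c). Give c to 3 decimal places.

11.687

Union bound over the 32 events: Pr(max_{1 ≤ j ≤ 32} |X̄_j − μ_j| ≥ 0.108) ≤ 32·2·exp(−2nε²) = 64 exp(−2·501·0.108²).
So c = 2·501·0.108² = 11.6873.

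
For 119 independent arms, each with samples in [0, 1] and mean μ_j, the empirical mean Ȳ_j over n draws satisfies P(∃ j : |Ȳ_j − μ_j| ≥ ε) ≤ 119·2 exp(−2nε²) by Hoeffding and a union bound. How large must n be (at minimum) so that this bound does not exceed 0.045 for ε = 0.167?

154

Need 2·119·exp(−2nε²) ≤ 0.045, i.e. exp(−2nε²) ≤ 0.045/238.
So 2nε² ≥ ln(238/0.045) = 8.573363.
Hence n ≥ 8.573363/(2·0.167²) = 153.705.
The smallest integer n is 154.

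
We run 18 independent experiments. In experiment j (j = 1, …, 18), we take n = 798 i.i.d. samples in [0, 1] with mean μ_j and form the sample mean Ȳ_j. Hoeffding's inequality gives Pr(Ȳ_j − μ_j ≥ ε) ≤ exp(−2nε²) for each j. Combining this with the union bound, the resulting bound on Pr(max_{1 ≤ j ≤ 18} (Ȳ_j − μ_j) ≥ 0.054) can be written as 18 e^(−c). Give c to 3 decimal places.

Union bound over the 18 events: Pr(max_{1 ≤ j ≤ 18} (Ȳ_j − μ_j) ≥ 0.054) ≤ 18·exp(−2nε²) = 18 exp(−2·798·0.054²).
So c = 2·798·0.054² = 4.6539.

4.654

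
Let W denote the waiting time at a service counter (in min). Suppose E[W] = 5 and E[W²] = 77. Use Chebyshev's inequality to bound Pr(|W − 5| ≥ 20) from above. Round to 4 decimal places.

0.1300

Var(W) = E[W²] − (E[W])² = 77 − 25 = 52.
Chebyshev's inequality: Pr(|W − μ| ≥ t) ≤ Var(W)/t² = 52/400 = 0.1300.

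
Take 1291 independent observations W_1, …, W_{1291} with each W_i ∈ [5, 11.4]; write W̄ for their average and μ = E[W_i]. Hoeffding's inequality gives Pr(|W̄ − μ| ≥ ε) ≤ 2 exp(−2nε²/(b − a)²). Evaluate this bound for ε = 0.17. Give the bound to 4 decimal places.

0.3235

Exponent: 2nε²/(b − a)² = 2·1291·0.17² / 6.4² = 1.82177.
Bound = 2·exp(−1.82177) = 0.32348.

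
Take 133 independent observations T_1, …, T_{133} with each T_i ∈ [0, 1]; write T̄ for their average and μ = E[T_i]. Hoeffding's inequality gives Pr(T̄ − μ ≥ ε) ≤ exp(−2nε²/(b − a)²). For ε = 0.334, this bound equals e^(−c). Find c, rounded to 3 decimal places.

29.674

c = 2nε²/(b − a)² = 2·133·0.334² / 1² = 29.6739.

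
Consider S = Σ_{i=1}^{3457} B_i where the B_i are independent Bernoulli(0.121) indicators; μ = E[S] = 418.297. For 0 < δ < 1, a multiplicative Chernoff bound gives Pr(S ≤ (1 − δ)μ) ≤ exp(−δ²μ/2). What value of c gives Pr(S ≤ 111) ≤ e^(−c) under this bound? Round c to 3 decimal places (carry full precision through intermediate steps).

Write 111 = (1 − δ)μ, so δ = 1 − 111/418.297 = 0.7346383…
Then the exponent is δ²μ/2 = (μ − 111)²/(2μ) = 112.876074.

112.876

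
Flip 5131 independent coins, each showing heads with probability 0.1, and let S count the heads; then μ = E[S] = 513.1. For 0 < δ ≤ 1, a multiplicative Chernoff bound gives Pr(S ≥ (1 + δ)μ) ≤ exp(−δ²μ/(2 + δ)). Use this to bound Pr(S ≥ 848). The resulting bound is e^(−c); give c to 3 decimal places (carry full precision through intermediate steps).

Write 848 = (1 + δ)μ, so δ = 848/513.1 − 1 = 0.6526993…
Then the exponent is δ²μ/(2 + δ) = (848 − μ)² / (μ·(2 + δ)) = 82.402476.

82.402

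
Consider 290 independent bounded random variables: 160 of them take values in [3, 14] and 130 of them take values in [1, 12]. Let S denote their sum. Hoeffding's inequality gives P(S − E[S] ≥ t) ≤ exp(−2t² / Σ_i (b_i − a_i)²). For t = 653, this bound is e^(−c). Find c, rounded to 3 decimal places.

Σ(b_i − a_i)² = 160·11² + 130·11² = 35090.
c = 2t² / 35090 = 2·653² / 35090 = 24.3037.

24.304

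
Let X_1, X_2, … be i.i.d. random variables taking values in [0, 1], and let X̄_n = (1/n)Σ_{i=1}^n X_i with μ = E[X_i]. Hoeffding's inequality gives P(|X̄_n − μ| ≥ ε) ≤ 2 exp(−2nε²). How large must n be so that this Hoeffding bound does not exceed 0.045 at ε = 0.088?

Require 2·exp(−2nε²) ≤ 0.045, i.e. 2nε² ≥ ln(2/0.045) = 3.794240.
So n ≥ 3.794240 / (2·0.088²) = 244.979.
The smallest integer n is 245.

245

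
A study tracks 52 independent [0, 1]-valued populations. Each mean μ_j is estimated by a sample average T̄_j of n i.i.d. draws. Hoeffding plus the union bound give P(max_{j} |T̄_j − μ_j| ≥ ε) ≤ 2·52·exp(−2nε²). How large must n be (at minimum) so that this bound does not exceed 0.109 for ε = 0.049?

1429

Need 2·52·exp(−2nε²) ≤ 0.109, i.e. exp(−2nε²) ≤ 0.109/104.
So 2nε² ≥ ln(104/0.109) = 6.860798.
Hence n ≥ 6.860798/(2·0.049²) = 1428.738.
The smallest integer n is 1429.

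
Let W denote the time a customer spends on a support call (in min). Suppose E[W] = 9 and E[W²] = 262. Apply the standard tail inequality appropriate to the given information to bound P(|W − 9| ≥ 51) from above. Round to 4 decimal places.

0.0696

The first two moments determine the variance, so Chebyshev's inequality is the sharpest standard bound available.
Var(W) = E[W²] − (E[W])² = 262 − 81 = 181.
Chebyshev's inequality: P(|W − μ| ≥ t) ≤ Var(W)/t² = 181/2601 = 0.0696.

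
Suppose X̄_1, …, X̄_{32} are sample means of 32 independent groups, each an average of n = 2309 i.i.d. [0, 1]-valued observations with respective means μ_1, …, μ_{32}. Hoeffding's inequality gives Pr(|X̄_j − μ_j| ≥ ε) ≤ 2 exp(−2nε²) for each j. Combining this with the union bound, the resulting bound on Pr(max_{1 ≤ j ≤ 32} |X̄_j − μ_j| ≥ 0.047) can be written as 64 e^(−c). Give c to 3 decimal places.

Union bound over the 32 events: Pr(max_{1 ≤ j ≤ 32} |X̄_j − μ_j| ≥ 0.047) ≤ 32·2·exp(−2nε²) = 64 exp(−2·2309·0.047²).
So c = 2·2309·0.047² = 10.2012.

10.201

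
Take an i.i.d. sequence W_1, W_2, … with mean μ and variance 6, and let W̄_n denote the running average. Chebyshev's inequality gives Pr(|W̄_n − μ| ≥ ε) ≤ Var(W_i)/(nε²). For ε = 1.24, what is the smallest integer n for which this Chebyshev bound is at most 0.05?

79

Require 6/(n·1.24²) ≤ 0.05, i.e. n ≥ 6/(0.05·1.24²) = 78.044.
The smallest integer n is 79.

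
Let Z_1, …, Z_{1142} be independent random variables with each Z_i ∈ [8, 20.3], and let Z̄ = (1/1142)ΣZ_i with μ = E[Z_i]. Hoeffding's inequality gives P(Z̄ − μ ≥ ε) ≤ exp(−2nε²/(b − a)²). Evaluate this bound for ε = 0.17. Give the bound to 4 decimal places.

Exponent: 2nε²/(b − a)² = 2·1142·0.17² / 12.3² = 0.43630.
Bound = exp(−0.43630) = 0.64642.

0.6464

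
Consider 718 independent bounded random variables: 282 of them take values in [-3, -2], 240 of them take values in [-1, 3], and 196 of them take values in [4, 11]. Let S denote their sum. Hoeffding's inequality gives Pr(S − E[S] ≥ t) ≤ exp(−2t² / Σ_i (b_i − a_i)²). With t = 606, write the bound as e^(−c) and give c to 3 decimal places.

53.510

Σ(b_i − a_i)² = 282·1² + 240·4² + 196·7² = 13726.
c = 2t² / 13726 = 2·606² / 13726 = 53.5095.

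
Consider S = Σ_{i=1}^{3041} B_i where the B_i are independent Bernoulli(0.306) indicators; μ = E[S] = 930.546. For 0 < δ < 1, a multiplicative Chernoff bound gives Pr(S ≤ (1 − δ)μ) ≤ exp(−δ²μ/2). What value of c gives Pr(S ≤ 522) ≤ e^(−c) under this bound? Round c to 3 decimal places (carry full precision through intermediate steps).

Write 522 = (1 − δ)μ, so δ = 1 − 522/930.546 = 0.439039…
Then the exponent is δ²μ/2 = (μ − 522)²/(2μ) = 89.683817.

89.684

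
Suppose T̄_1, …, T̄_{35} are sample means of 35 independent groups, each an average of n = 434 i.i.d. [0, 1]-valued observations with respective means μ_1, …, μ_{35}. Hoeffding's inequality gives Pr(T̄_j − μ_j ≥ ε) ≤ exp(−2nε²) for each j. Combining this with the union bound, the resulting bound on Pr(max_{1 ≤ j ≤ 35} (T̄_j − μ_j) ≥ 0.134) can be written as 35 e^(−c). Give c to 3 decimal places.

15.586

Union bound over the 35 events: Pr(max_{1 ≤ j ≤ 35} (T̄_j − μ_j) ≥ 0.134) ≤ 35·exp(−2nε²) = 35 exp(−2·434·0.134²).
So c = 2·434·0.134² = 15.5858.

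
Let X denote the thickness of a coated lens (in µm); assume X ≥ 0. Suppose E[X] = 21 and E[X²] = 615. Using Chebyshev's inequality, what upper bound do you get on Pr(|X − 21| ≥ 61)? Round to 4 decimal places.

Var(X) = E[X²] − (E[X])² = 615 − 441 = 174.
Chebyshev's inequality: Pr(|X − μ| ≥ t) ≤ Var(X)/t² = 174/3721 = 0.0468.

0.0468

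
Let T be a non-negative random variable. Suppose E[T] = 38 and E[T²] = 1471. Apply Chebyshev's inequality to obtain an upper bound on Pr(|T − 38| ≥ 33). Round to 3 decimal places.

Var(T) = E[T²] − (E[T])² = 1471 − 1444 = 27.
Chebyshev's inequality: Pr(|T − μ| ≥ t) ≤ Var(T)/t² = 27/1089 = 0.0248.

0.025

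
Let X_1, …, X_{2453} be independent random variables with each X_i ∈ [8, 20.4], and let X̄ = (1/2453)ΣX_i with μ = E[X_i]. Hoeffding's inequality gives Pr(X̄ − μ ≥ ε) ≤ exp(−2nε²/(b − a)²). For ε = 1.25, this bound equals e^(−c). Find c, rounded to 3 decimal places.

49.854

c = 2nε²/(b − a)² = 2·2453·1.25² / 12.4² = 49.8545.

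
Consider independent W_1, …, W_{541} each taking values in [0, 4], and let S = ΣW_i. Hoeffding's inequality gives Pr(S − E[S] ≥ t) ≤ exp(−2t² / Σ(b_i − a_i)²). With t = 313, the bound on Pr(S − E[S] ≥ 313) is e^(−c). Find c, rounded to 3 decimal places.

22.636

Σ(b_i − a_i)² = 541·(4)² = 8656.
c = 2t²/8656 = 2·313²/8656 = 22.6361.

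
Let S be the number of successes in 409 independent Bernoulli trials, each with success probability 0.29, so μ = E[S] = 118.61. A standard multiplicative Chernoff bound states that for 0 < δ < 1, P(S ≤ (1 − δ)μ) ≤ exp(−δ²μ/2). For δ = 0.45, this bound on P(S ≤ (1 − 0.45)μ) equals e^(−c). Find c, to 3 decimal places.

c = δ²μ/2 = 0.45²·118.61/2 = 12.0093.

12.009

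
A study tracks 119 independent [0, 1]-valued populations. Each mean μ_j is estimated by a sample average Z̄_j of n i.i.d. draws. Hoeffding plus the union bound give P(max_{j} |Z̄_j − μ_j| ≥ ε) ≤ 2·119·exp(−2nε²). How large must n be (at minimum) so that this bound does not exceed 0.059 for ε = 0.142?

206

Need 2·119·exp(−2nε²) ≤ 0.059, i.e. exp(−2nε²) ≤ 0.059/238.
So 2nε² ≥ ln(238/0.059) = 8.302489.
Hence n ≥ 8.302489/(2·0.142²) = 205.874.
The smallest integer n is 206.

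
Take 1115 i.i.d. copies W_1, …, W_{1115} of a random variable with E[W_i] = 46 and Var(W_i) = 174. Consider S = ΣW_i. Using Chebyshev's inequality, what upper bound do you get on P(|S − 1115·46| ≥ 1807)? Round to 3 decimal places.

0.059

Var(S) = n·Var(W_i) = 1115·174 = 194010.
Chebyshev: P(|S − 1115·46| ≥ 1807) ≤ Var(S)/1807² = 194010/3265249 = 0.0594.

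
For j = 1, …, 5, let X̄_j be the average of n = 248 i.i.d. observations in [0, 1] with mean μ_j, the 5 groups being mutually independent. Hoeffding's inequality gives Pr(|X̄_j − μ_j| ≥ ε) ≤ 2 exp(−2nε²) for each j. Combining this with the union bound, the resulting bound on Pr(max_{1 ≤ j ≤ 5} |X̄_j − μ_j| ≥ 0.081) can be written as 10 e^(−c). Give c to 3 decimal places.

3.254

Union bound over the 5 events: Pr(max_{1 ≤ j ≤ 5} |X̄_j − μ_j| ≥ 0.081) ≤ 5·2·exp(−2nε²) = 10 exp(−2·248·0.081²).
So c = 2·248·0.081² = 3.2543.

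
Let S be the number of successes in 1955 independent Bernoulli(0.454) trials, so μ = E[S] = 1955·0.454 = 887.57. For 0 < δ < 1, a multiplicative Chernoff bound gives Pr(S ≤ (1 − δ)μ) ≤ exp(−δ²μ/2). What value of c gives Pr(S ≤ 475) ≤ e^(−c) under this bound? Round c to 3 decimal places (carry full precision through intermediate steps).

Write 475 = (1 − δ)μ, so δ = 1 − 475/887.57 = 0.4648309…
Then the exponent is δ²μ/2 = (μ − 475)²/(2μ) = 95.887651.

95.888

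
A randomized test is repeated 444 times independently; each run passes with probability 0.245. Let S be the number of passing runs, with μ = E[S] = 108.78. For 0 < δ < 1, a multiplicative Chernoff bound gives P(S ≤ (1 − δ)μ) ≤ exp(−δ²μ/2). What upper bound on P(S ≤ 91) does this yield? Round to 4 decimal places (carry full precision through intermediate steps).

0.2339

Write 91 = (1 − δ)μ, so δ = 1 − 91/108.78 = 0.1634492…
Then the exponent is δ²μ/2 = (μ − 91)²/(2μ) = 1.453063.
Bound = exp(−1.453063) = 0.23385.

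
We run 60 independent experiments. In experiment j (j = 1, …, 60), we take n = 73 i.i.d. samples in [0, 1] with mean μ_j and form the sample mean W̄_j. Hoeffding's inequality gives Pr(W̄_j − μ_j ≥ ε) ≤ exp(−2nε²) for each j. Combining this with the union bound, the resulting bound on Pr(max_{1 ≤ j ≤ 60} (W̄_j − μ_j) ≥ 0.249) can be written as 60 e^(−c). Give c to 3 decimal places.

Union bound over the 60 events: Pr(max_{1 ≤ j ≤ 60} (W̄_j − μ_j) ≥ 0.249) ≤ 60·exp(−2nε²) = 60 exp(−2·73·0.249²).
So c = 2·73·0.249² = 9.0521.

9.052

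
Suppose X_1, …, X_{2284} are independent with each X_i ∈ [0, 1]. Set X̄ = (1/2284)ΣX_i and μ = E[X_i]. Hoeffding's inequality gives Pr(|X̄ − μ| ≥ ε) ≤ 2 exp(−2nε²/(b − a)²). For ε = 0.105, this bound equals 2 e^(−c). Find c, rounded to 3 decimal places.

c = 2nε²/(b − a)² = 2·2284·0.105² / 1² = 50.3622.

50.362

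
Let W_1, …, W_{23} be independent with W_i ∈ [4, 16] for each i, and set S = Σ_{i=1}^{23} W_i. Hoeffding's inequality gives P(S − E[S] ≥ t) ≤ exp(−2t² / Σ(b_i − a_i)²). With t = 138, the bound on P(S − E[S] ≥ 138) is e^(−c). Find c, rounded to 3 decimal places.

11.500

Σ(b_i − a_i)² = 23·(12)² = 3312.
c = 2t²/3312 = 2·138²/3312 = 11.5000.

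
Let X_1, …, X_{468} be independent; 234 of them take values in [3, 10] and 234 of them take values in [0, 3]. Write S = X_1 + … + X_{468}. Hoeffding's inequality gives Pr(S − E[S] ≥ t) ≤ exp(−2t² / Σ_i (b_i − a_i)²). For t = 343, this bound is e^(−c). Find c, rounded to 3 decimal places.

Σ(b_i − a_i)² = 234·7² + 234·3² = 13572.
c = 2t² / 13572 = 2·343² / 13572 = 17.3370.

17.337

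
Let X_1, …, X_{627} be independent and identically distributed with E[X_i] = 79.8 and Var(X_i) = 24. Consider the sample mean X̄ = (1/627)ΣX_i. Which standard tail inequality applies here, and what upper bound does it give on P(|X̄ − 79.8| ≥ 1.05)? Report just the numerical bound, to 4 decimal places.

0.0347

With mean and variance of each term known, Chebyshev's inequality bounds the deviation of the sum (or sample mean).
Var(X̄) = Var(X_i)/n = 24/627 = 0.038278.
Chebyshev: P(|X̄ − 79.8| ≥ 1.05) ≤ Var(X̄)/(1.05)² = 24/(627·1.05²) = 0.0347.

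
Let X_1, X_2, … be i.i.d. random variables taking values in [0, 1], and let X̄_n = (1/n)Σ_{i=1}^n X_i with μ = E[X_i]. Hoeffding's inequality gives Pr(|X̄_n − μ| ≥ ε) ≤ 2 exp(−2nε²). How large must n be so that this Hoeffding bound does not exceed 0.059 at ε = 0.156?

Require 2·exp(−2nε²) ≤ 0.059, i.e. 2nε² ≥ ln(2/0.059) = 3.523365.
So n ≥ 3.523365 / (2·0.156²) = 72.390.
The smallest integer n is 73.

73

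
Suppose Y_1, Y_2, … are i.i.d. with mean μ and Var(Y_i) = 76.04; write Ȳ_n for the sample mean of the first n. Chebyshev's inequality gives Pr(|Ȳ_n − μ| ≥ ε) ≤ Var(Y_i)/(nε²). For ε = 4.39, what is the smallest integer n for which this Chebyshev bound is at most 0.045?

88

Require 76.04/(n·4.39²) ≤ 0.045, i.e. n ≥ 76.04/(0.045·4.39²) = 87.680.
The smallest integer n is 88.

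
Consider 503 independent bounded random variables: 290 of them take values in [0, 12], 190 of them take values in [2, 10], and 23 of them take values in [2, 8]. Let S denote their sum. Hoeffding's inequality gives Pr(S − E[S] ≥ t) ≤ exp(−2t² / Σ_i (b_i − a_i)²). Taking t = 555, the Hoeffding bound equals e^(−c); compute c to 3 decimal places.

Σ(b_i − a_i)² = 290·12² + 190·8² + 23·6² = 54748.
c = 2t² / 54748 = 2·555² / 54748 = 11.2525.

11.252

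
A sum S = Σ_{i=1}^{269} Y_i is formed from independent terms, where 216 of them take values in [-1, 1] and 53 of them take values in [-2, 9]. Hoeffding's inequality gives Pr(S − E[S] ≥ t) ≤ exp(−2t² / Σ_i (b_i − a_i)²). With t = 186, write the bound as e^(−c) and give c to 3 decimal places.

Σ(b_i − a_i)² = 216·2² + 53·11² = 7277.
c = 2t² / 7277 = 2·186² / 7277 = 9.5083.

9.508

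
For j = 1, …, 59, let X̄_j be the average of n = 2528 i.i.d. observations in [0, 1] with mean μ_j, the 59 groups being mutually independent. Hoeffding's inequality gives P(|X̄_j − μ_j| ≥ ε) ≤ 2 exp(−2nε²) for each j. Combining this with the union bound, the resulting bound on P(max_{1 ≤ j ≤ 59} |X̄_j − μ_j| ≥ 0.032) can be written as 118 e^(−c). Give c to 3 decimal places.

5.177

Union bound over the 59 events: P(max_{1 ≤ j ≤ 59} |X̄_j − μ_j| ≥ 0.032) ≤ 59·2·exp(−2nε²) = 118 exp(−2·2528·0.032²).
So c = 2·2528·0.032² = 5.1773.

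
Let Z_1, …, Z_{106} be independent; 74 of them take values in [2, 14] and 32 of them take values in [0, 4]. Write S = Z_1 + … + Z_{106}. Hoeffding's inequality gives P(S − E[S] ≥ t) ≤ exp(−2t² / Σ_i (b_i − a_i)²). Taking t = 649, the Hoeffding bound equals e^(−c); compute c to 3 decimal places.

75.430

Σ(b_i − a_i)² = 74·12² + 32·4² = 11168.
c = 2t² / 11168 = 2·649² / 11168 = 75.4300.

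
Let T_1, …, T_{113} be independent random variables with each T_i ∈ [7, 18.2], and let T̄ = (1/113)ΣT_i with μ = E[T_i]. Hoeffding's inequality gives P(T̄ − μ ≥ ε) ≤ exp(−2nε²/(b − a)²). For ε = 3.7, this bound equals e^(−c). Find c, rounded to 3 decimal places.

24.665

c = 2nε²/(b − a)² = 2·113·3.7² / 11.2² = 24.6647.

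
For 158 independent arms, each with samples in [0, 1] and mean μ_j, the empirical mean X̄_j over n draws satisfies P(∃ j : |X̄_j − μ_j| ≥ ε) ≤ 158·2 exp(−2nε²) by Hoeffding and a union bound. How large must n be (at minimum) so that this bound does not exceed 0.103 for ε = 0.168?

Need 2·158·exp(−2nε²) ≤ 0.103, i.e. exp(−2nε²) ≤ 0.103/316.
So 2nε² ≥ ln(316/0.103) = 8.028769.
Hence n ≥ 8.028769/(2·0.168²) = 142.233.
The smallest integer n is 143.

143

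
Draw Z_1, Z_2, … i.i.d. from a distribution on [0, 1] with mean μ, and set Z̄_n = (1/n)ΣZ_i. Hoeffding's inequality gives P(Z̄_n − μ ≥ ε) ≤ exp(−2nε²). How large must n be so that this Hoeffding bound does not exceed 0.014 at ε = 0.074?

390

Require exp(−2nε²) ≤ 0.014, i.e. 2nε² ≥ ln(1/0.014) = 4.268698.
So n ≥ 4.268698 / (2·0.074²) = 389.764.
The smallest integer n is 390.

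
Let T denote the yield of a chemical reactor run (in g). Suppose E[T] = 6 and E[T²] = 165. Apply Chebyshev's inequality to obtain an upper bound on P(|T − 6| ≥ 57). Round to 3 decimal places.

Var(T) = E[T²] − (E[T])² = 165 − 36 = 129.
Chebyshev's inequality: P(|T − μ| ≥ t) ≤ Var(T)/t² = 129/3249 = 0.0397.

0.040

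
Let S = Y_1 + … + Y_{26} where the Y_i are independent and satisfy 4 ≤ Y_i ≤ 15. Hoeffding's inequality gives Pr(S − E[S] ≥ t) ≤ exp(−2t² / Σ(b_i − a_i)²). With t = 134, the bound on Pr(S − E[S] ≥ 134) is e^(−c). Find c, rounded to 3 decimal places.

Σ(b_i − a_i)² = 26·(11)² = 3146.
c = 2t²/3146 = 2·134²/3146 = 11.4151.

11.415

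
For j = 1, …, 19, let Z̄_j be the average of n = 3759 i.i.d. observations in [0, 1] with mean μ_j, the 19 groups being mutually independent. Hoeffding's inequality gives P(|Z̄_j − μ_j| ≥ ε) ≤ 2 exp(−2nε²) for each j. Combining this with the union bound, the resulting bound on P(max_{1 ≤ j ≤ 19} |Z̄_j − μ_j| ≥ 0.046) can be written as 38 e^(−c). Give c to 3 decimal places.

15.908

Union bound over the 19 events: P(max_{1 ≤ j ≤ 19} |Z̄_j − μ_j| ≥ 0.046) ≤ 19·2·exp(−2nε²) = 38 exp(−2·3759·0.046²).
So c = 2·3759·0.046² = 15.9081.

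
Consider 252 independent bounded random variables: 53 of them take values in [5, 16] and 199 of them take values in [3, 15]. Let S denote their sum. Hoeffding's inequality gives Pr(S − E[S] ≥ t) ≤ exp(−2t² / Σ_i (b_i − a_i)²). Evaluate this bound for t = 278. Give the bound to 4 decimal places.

Σ(b_i − a_i)² = 53·11² + 199·12² = 35069.
Exponent = 2·278² / 35069 = 4.40754.
Bound = exp(−4.40754) = 0.01219.

0.0122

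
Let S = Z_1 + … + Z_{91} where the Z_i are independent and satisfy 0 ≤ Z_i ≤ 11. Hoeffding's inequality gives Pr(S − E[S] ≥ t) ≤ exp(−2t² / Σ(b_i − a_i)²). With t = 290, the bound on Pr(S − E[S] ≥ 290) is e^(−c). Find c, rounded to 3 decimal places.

Σ(b_i − a_i)² = 91·(11)² = 11011.
c = 2t²/11011 = 2·290²/11011 = 15.2756.

15.276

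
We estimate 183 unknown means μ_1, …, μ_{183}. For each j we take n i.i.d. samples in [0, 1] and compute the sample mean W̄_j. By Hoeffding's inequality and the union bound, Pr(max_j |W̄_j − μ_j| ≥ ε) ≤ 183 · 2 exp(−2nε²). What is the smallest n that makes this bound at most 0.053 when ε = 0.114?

341

Need 2·183·exp(−2nε²) ≤ 0.053, i.e. exp(−2nε²) ≤ 0.053/366.
So 2nε² ≥ ln(366/0.053) = 8.840097.
Hence n ≥ 8.840097/(2·0.114²) = 340.108.
The smallest integer n is 341.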